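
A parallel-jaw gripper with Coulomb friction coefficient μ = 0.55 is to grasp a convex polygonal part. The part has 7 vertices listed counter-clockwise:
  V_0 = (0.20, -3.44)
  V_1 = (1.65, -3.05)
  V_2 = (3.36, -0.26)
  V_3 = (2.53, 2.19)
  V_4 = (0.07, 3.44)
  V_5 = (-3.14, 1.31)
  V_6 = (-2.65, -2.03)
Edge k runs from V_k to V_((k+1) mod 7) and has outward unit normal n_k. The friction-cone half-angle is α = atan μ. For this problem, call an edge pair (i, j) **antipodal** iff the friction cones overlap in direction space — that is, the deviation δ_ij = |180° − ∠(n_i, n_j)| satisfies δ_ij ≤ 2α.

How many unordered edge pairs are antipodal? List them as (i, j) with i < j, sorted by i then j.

count = 8; pairs: (0,3), (0,4), (1,4), (1,5), (2,5), (2,6), (3,5), (3,6)

α = atan 0.55 = 28.81°;  2α = 57.62°
n_0 = (+0.2597, -0.9657)
n_1 = (+0.8526, -0.5226)
n_2 = (+0.9471, +0.3209)
n_3 = (+0.4530, +0.8915)
n_4 = (-0.5529, +0.8332)
n_5 = (-0.9894, -0.1452)
n_6 = (-0.4434, -0.8963)
  (0,1): δ = 136.56°  ·
  (0,2): δ = 86.34°  ·
  (0,3): δ = 41.99°  ✓
  (0,4): δ = 18.51°  ✓
  (0,5): δ = 83.29°  ·
  (0,6): δ = 138.62°  ·
  (1,2): δ = 129.78°  ·
  (1,3): δ = 85.43°  ·
  (1,4): δ = 24.93°  ✓
  (1,5): δ = 39.85°  ✓
  (1,6): δ = 95.18°  ·
  (2,3): δ = 135.65°  ·
  (2,4): δ = 75.15°  ·
  (2,5): δ = 10.37°  ✓
  (2,6): δ = 44.96°  ✓
  (3,4): δ = 119.50°  ·
  (3,5): δ = 54.72°  ✓
  (3,6): δ = 0.61°  ✓
  (4,5): δ = 115.22°  ·
  (4,6): δ = 59.89°  ·
  (5,6): δ = 124.67°  ·
antipodal pairs: 8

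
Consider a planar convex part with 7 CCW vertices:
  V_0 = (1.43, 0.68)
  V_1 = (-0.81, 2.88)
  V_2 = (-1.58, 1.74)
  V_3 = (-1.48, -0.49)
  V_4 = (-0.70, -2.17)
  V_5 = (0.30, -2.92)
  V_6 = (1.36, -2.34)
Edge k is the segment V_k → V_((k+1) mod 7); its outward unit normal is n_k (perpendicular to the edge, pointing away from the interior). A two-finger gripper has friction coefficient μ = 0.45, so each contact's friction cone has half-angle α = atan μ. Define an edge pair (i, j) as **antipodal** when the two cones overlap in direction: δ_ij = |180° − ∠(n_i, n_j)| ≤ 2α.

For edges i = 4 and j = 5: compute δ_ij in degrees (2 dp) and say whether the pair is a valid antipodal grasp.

δ = 114.44°, invalid

α = atan 0.45 = 24.23°;  2α = 48.46°
edge 4: e_4 = (+1.00, -0.75);  n_4 = (-0.6000, -0.8000)
edge 5: e_5 = (+1.06, +0.58);  n_5 = (+0.4800, -0.8773)
∠(n_4, n_5) = 65.56°
δ = |180° − 65.56°| = 114.44°
114.44° > 2α = 48.46°  →  invalid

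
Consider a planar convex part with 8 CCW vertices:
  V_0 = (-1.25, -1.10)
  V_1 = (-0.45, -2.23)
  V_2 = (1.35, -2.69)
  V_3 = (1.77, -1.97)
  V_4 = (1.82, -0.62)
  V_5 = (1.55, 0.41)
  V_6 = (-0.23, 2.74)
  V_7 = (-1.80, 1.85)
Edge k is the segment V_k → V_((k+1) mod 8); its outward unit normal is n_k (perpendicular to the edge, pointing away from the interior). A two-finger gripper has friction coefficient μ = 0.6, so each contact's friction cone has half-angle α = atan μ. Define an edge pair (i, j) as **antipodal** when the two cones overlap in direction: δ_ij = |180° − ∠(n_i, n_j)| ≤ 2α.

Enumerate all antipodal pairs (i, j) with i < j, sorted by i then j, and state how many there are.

count = 12; pairs: (0,3), (0,4), (0,5), (1,4), (1,5), (1,6), (2,6), (2,7), (3,6), (3,7), (4,7), (5,7)

α = atan 0.6 = 30.96°;  2α = 61.93°
n_0 = (-0.8162, -0.5778)
n_1 = (-0.2476, -0.9689)
n_2 = (+0.8638, -0.5039)
n_3 = (+0.9993, -0.0370)
n_4 = (+0.9673, +0.2536)
n_5 = (+0.7946, +0.6071)
n_6 = (-0.4932, +0.8699)
n_7 = (-0.9831, -0.1833)
  (0,1): δ = 139.63°  ·
  (0,2): δ = 65.55°  ·
  (0,3): δ = 37.42°  ✓
  (0,4): δ = 20.61°  ✓
  (0,5): δ = 2.08°  ✓
  (0,6): δ = 84.25°  ·
  (0,7): δ = 155.26°  ·
  (1,2): δ = 105.92°  ·
  (1,3): δ = 77.79°  ·
  (1,4): δ = 60.98°  ✓
  (1,5): δ = 38.29°  ✓
  (1,6): δ = 43.88°  ✓
  (1,7): δ = 114.90°  ·
  (2,3): δ = 151.86°  ·
  (2,4): δ = 135.05°  ·
  (2,5): δ = 112.37°  ·
  (2,6): δ = 30.20°  ✓
  (2,7): δ = 40.82°  ✓
  (3,4): δ = 163.19°  ·
  (3,5): δ = 140.50°  ·
  (3,6): δ = 58.33°  ✓
  (3,7): δ = 12.68°  ✓
  (4,5): δ = 157.31°  ·
  (4,6): δ = 75.14°  ·
  (4,7): δ = 4.13°  ✓
  (5,6): δ = 97.83°  ·
  (5,7): δ = 26.82°  ✓
  (6,7): δ = 108.99°  ·
antipodal pairs: 12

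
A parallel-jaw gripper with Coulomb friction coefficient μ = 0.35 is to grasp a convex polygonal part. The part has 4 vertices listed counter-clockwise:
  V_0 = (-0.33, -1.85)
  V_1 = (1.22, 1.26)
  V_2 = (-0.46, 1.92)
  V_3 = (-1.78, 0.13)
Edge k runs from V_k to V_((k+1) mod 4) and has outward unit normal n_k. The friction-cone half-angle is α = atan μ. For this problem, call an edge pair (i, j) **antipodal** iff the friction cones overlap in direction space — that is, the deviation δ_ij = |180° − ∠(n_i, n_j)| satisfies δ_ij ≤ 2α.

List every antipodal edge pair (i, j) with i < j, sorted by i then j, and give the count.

count = 2; pairs: (0,2), (1,3)

α = atan 0.35 = 19.29°;  2α = 38.58°
n_0 = (+0.8950, -0.4461)
n_1 = (+0.3657, +0.9308)
n_2 = (-0.8048, +0.5935)
n_3 = (-0.8068, -0.5908)
  (0,1): δ = 84.96°  ·
  (0,2): δ = 9.91°  ✓
  (0,3): δ = 62.71°  ·
  (1,2): δ = 104.96°  ·
  (1,3): δ = 32.34°  ✓
  (2,3): δ = 107.38°  ·
antipodal pairs: 2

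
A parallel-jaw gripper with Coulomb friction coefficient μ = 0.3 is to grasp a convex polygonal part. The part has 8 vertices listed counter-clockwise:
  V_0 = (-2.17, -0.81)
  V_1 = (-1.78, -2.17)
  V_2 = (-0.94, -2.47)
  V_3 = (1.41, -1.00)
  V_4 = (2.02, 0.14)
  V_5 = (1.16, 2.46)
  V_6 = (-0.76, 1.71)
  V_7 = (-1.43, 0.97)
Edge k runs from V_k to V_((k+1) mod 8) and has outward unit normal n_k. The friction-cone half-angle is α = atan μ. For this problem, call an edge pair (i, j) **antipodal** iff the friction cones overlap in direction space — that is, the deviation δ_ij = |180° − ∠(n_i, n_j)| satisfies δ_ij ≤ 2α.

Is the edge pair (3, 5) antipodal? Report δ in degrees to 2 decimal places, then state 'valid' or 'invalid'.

δ = 40.51°, invalid

α = atan 0.3 = 16.70°;  2α = 33.40°
edge 3: e_3 = (+0.61, +1.14);  n_3 = (+0.8817, -0.4718)
edge 5: e_5 = (-1.92, -0.75);  n_5 = (-0.3639, +0.9315)
∠(n_3, n_5) = 139.49°
δ = |180° − 139.49°| = 40.51°
40.51° > 2α = 33.40°  →  invalid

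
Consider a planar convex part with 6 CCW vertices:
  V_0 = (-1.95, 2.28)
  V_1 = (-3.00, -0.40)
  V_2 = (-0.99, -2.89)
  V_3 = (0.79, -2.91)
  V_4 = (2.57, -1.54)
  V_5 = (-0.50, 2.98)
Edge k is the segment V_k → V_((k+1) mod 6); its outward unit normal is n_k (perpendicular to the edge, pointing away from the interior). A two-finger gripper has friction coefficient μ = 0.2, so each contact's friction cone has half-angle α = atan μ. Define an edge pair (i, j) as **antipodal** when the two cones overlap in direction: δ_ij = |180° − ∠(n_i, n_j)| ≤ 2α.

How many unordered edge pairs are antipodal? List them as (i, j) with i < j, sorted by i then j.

α = atan 0.2 = 11.31°;  2α = 22.62°
n_0 = (-0.9311, +0.3648)
n_1 = (-0.7781, -0.6281)
n_2 = (-0.0112, -0.9999)
n_3 = (+0.6099, -0.7925)
n_4 = (+0.8272, +0.5619)
n_5 = (-0.4347, +0.9006)
  (0,1): δ = 119.69°  ·
  (0,2): δ = 69.25°  ·
  (0,3): δ = 31.02°  ·
  (0,4): δ = 55.58°  ·
  (0,5): δ = 137.16°  ·
  (1,2): δ = 129.56°  ·
  (1,3): δ = 91.33°  ·
  (1,4): δ = 4.73°  ✓
  (1,5): δ = 76.86°  ·
  (2,3): δ = 141.77°  ·
  (2,4): δ = 55.17°  ·
  (2,5): δ = 26.41°  ·
  (3,4): δ = 93.40°  ·
  (3,5): δ = 11.81°  ✓
  (4,5): δ = 98.42°  ·
antipodal pairs: 2

count = 2; pairs: (1,4), (3,5)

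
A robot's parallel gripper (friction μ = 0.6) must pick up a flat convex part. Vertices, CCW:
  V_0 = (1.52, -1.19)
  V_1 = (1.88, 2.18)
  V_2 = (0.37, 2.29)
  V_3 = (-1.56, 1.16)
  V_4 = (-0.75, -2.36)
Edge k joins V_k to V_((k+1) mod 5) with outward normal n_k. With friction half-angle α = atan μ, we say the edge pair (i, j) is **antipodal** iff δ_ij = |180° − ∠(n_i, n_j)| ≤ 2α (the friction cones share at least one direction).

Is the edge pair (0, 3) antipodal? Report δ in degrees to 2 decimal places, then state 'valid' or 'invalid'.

α = atan 0.6 = 30.96°;  2α = 61.93°
edge 0: e_0 = (+0.36, +3.37);  n_0 = (+0.9943, -0.1062)
edge 3: e_3 = (+0.81, -3.52);  n_3 = (-0.9745, -0.2243)
∠(n_0, n_3) = 160.94°
δ = |180° − 160.94°| = 19.06°
19.06° ≤ 2α = 61.93°  →  valid

δ = 19.06°, valid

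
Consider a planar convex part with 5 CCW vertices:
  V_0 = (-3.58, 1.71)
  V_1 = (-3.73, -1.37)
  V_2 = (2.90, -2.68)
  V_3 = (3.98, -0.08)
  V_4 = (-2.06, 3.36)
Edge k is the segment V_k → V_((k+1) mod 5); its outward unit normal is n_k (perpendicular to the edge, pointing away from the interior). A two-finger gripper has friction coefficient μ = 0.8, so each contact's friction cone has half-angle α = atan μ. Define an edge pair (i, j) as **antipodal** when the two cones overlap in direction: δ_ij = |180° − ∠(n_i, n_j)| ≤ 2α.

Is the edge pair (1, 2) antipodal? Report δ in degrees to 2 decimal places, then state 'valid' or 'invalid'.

δ = 101.38°, invalid

α = atan 0.8 = 38.66°;  2α = 77.32°
edge 1: e_1 = (+6.63, -1.31);  n_1 = (-0.1938, -0.9810)
edge 2: e_2 = (+1.08, +2.60);  n_2 = (+0.9235, -0.3836)
∠(n_1, n_2) = 78.62°
δ = |180° − 78.62°| = 101.38°
101.38° > 2α = 77.32°  →  invalid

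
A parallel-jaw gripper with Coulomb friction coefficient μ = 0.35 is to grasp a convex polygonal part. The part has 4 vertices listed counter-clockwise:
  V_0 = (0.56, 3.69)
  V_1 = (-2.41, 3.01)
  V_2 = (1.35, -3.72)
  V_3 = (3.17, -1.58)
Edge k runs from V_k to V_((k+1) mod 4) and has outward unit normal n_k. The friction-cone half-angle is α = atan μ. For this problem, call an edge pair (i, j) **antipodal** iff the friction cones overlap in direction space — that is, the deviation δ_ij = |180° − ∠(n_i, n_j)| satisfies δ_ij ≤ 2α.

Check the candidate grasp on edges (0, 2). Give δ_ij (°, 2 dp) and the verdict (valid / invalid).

α = atan 0.35 = 19.29°;  2α = 38.58°
edge 0: e_0 = (-2.97, -0.68);  n_0 = (-0.2232, +0.9748)
edge 2: e_2 = (+1.82, +2.14);  n_2 = (+0.7618, -0.6479)
∠(n_0, n_2) = 143.28°
δ = |180° − 143.28°| = 36.72°
36.72° ≤ 2α = 38.58°  →  valid

δ = 36.72°, valid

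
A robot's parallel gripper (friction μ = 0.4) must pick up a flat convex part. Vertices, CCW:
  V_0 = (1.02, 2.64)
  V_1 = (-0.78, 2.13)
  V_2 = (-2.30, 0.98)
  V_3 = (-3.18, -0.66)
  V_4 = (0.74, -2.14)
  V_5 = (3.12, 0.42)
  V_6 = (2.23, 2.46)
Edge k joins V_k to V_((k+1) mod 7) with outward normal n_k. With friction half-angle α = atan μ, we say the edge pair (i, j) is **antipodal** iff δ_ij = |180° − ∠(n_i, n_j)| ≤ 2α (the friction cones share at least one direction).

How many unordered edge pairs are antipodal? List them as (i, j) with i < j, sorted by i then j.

count = 5; pairs: (0,3), (0,4), (1,4), (2,4), (3,6)

α = atan 0.4 = 21.80°;  2α = 43.60°
n_0 = (-0.2726, +0.9621)
n_1 = (-0.6034, +0.7975)
n_2 = (-0.8812, +0.4728)
n_3 = (-0.3532, -0.9355)
n_4 = (+0.7324, -0.6809)
n_5 = (+0.9166, +0.3999)
n_6 = (+0.1471, +0.9891)
  (0,1): δ = 158.71°  ·
  (0,2): δ = 134.04°  ·
  (0,3): δ = 36.50°  ✓
  (0,4): δ = 31.27°  ✓
  (0,5): δ = 97.75°  ·
  (0,6): δ = 155.72°  ·
  (1,2): δ = 155.33°  ·
  (1,3): δ = 57.79°  ·
  (1,4): δ = 9.98°  ✓
  (1,5): δ = 76.46°  ·
  (1,6): δ = 134.43°  ·
  (2,3): δ = 82.47°  ·
  (2,4): δ = 14.70°  ✓
  (2,5): δ = 51.79°  ·
  (2,6): δ = 109.76°  ·
  (3,4): δ = 112.23°  ·
  (3,5): δ = 45.75°  ·
  (3,6): δ = 12.22°  ✓
  (4,5): δ = 113.52°  ·
  (4,6): δ = 55.55°  ·
  (5,6): δ = 122.03°  ·
antipodal pairs: 5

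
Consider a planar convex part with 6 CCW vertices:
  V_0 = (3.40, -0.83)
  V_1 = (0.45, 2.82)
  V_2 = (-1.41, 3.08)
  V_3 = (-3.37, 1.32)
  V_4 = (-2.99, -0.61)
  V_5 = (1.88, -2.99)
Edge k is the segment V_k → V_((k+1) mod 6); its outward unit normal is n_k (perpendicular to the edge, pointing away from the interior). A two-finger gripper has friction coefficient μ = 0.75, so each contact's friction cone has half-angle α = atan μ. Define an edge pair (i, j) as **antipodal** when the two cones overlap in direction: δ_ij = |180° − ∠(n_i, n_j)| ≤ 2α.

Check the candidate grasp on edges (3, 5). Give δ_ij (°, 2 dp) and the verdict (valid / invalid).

δ = 46.27°, valid

α = atan 0.75 = 36.87°;  2α = 73.74°
edge 3: e_3 = (+0.38, -1.93);  n_3 = (-0.9812, -0.1932)
edge 5: e_5 = (+1.52, +2.16);  n_5 = (+0.8178, -0.5755)
∠(n_3, n_5) = 133.73°
δ = |180° − 133.73°| = 46.27°
46.27° ≤ 2α = 73.74°  →  valid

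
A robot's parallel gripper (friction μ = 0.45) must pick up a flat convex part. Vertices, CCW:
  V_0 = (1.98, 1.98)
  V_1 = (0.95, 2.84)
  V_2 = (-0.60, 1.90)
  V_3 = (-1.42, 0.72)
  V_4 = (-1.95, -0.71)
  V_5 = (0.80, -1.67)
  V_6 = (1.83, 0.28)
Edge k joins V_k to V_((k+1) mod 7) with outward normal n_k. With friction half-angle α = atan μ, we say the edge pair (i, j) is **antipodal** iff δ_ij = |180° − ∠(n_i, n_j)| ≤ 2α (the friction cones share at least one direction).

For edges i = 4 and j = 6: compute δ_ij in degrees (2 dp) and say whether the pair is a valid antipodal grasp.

δ = 75.80°, invalid

α = atan 0.45 = 24.23°;  2α = 48.46°
edge 4: e_4 = (+2.75, -0.96);  n_4 = (-0.3296, -0.9441)
edge 6: e_6 = (+0.15, +1.70);  n_6 = (+0.9961, -0.0879)
∠(n_4, n_6) = 104.20°
δ = |180° − 104.20°| = 75.80°
75.80° > 2α = 48.46°  →  invalid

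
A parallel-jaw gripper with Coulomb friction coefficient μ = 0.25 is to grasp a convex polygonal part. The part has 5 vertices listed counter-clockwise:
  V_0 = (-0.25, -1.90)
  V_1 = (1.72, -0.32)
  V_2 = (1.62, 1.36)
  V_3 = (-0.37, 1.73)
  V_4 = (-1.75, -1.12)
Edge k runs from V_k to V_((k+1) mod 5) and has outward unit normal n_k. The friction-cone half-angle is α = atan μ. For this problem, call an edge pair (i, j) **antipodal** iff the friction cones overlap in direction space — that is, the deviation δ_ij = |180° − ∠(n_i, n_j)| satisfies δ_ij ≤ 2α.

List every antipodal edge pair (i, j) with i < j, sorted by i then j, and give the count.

count = 2; pairs: (0,3), (2,4)

α = atan 0.25 = 14.04°;  2α = 28.07°
n_0 = (+0.6257, -0.7801)
n_1 = (+0.9982, +0.0594)
n_2 = (+0.1828, +0.9832)
n_3 = (-0.9000, +0.4358)
n_4 = (-0.4614, -0.8872)
  (0,1): δ = 125.32°  ·
  (0,2): δ = 49.26°  ·
  (0,3): δ = 25.43°  ✓
  (0,4): δ = 113.79°  ·
  (1,2): δ = 103.94°  ·
  (1,3): δ = 29.24°  ·
  (1,4): δ = 59.12°  ·
  (2,3): δ = 105.30°  ·
  (2,4): δ = 16.94°  ✓
  (3,4): δ = 91.64°  ·
antipodal pairs: 2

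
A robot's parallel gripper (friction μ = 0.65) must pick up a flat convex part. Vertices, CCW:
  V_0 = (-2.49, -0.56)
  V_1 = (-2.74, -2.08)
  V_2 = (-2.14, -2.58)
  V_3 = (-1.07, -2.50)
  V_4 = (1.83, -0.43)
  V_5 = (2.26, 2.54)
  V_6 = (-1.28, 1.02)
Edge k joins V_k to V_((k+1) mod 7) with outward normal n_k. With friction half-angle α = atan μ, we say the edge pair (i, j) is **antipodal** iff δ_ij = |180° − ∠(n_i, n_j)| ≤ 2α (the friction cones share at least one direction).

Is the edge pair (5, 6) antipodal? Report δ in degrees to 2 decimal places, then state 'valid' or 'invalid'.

δ = 150.68°, invalid

α = atan 0.65 = 33.02°;  2α = 66.05°
edge 5: e_5 = (-3.54, -1.52);  n_5 = (-0.3945, +0.9189)
edge 6: e_6 = (-1.21, -1.58);  n_6 = (-0.7939, +0.6080)
∠(n_5, n_6) = 29.32°
δ = |180° − 29.32°| = 150.68°
150.68° > 2α = 66.05°  →  invalid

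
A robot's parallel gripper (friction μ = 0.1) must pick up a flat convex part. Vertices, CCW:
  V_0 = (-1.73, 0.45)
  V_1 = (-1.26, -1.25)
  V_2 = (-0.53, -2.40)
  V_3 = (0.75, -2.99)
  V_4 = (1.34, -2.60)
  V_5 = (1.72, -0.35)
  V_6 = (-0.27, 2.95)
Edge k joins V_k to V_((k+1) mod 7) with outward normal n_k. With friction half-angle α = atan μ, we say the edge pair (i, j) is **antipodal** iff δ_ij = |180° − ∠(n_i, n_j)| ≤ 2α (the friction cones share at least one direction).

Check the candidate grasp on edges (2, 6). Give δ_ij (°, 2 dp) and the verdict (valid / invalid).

α = atan 0.1 = 5.71°;  2α = 11.42°
edge 2: e_2 = (+1.28, -0.59);  n_2 = (-0.4186, -0.9082)
edge 6: e_6 = (-1.46, -2.50);  n_6 = (-0.8635, +0.5043)
∠(n_2, n_6) = 95.54°
δ = |180° − 95.54°| = 84.46°
84.46° > 2α = 11.42°  →  invalid

δ = 84.46°, invalid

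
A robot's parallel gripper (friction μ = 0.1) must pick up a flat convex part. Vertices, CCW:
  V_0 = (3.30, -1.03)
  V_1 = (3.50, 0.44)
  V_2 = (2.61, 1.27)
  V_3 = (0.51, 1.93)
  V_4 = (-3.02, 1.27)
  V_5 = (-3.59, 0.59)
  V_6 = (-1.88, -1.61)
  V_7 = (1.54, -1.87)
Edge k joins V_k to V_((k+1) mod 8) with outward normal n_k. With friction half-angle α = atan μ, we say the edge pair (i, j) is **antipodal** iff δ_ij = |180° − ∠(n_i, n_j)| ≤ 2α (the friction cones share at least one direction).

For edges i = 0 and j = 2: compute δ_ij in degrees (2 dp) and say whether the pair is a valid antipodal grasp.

α = atan 0.1 = 5.71°;  2α = 11.42°
edge 0: e_0 = (+0.20, +1.47);  n_0 = (+0.9909, -0.1348)
edge 2: e_2 = (-2.10, +0.66);  n_2 = (+0.2998, +0.9540)
∠(n_0, n_2) = 80.30°
δ = |180° − 80.30°| = 99.70°
99.70° > 2α = 11.42°  →  invalid

δ = 99.70°, invalid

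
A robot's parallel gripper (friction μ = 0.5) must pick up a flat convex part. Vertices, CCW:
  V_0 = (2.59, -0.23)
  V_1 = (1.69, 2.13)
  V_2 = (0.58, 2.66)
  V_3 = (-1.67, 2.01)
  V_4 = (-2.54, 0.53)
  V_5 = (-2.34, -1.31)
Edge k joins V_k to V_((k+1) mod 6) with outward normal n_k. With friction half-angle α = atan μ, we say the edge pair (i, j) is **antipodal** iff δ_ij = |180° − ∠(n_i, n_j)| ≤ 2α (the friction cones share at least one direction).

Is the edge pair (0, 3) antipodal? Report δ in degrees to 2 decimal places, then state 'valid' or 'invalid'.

δ = 51.32°, valid

α = atan 0.5 = 26.57°;  2α = 53.13°
edge 0: e_0 = (-0.90, +2.36);  n_0 = (+0.9344, +0.3563)
edge 3: e_3 = (-0.87, -1.48);  n_3 = (-0.8621, +0.5068)
∠(n_0, n_3) = 128.68°
δ = |180° − 128.68°| = 51.32°
51.32° ≤ 2α = 53.13°  →  valid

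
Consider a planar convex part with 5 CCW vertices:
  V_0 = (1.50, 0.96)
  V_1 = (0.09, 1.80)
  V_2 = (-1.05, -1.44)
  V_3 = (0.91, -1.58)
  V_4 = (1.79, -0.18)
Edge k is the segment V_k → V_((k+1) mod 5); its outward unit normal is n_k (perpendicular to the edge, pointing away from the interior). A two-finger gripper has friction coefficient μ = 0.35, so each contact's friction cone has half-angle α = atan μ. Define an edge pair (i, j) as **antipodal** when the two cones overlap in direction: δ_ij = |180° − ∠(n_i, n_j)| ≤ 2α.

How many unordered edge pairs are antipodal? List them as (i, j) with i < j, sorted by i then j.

α = atan 0.35 = 19.29°;  2α = 38.58°
n_0 = (+0.5118, +0.8591)
n_1 = (-0.9433, +0.3319)
n_2 = (-0.0712, -0.9975)
n_3 = (+0.8466, -0.5322)
n_4 = (+0.9691, +0.2465)
  (0,1): δ = 78.60°  ·
  (0,2): δ = 26.70°  ✓
  (0,3): δ = 88.63°  ·
  (0,4): δ = 135.06°  ·
  (1,2): δ = 74.70°  ·
  (1,3): δ = 12.77°  ✓
  (1,4): δ = 33.66°  ✓
  (2,3): δ = 118.07°  ·
  (2,4): δ = 71.64°  ·
  (3,4): δ = 133.58°  ·
antipodal pairs: 3

count = 3; pairs: (0,2), (1,3), (1,4)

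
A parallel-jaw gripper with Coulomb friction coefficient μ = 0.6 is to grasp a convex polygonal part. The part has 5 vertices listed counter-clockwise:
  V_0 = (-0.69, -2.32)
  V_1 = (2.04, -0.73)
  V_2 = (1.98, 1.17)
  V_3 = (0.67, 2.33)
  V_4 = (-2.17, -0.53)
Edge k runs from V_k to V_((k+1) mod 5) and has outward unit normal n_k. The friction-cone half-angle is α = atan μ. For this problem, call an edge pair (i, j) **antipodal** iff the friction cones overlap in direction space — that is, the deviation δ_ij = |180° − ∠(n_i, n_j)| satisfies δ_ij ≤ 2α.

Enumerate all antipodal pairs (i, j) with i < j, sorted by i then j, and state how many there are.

count = 4; pairs: (0,3), (1,3), (1,4), (2,4)

α = atan 0.6 = 30.96°;  2α = 61.93°
n_0 = (+0.5033, -0.8641)
n_1 = (+0.9995, +0.0316)
n_2 = (+0.6629, +0.7487)
n_3 = (-0.7096, +0.7046)
n_4 = (-0.7707, -0.6372)
  (0,1): δ = 118.41°  ·
  (0,2): δ = 71.74°  ·
  (0,3): δ = 14.98°  ✓
  (0,4): δ = 99.37°  ·
  (1,2): δ = 133.33°  ·
  (1,3): δ = 46.61°  ✓
  (1,4): δ = 37.78°  ✓
  (2,3): δ = 93.27°  ·
  (2,4): δ = 8.89°  ✓
  (3,4): δ = 95.62°  ·
antipodal pairs: 4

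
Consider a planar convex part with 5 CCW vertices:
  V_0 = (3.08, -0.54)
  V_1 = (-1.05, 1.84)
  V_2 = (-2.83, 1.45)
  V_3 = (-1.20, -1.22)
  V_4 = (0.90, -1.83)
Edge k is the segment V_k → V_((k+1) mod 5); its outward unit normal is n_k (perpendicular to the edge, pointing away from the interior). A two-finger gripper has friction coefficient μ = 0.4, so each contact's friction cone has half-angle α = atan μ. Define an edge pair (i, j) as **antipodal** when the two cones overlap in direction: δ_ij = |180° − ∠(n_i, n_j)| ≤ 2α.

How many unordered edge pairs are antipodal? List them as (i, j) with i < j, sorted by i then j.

α = atan 0.4 = 21.80°;  2α = 43.60°
n_0 = (+0.4993, +0.8664)
n_1 = (-0.2140, +0.9768)
n_2 = (-0.8535, -0.5211)
n_3 = (-0.2789, -0.9603)
n_4 = (+0.5093, -0.8606)
  (0,1): δ = 137.69°  ·
  (0,2): δ = 28.64°  ✓
  (0,3): δ = 13.76°  ✓
  (0,4): δ = 60.57°  ·
  (1,2): δ = 70.95°  ·
  (1,3): δ = 28.56°  ✓
  (1,4): δ = 18.26°  ✓
  (2,3): δ = 137.60°  ·
  (2,4): δ = 90.79°  ·
  (3,4): δ = 133.19°  ·
antipodal pairs: 4

count = 4; pairs: (0,2), (0,3), (1,3), (1,4)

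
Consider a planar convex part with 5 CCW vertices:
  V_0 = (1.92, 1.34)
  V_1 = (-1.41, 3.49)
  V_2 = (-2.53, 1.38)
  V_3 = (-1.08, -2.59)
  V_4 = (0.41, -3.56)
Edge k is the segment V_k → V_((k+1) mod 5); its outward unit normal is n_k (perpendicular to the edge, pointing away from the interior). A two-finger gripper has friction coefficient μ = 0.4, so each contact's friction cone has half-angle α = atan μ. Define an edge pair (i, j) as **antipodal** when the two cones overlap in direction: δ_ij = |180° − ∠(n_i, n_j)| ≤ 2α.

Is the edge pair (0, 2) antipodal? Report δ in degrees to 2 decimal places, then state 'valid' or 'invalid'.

α = atan 0.4 = 21.80°;  2α = 43.60°
edge 0: e_0 = (-3.33, +2.15);  n_0 = (+0.5424, +0.8401)
edge 2: e_2 = (+1.45, -3.97);  n_2 = (-0.9393, -0.3431)
∠(n_0, n_2) = 142.91°
δ = |180° − 142.91°| = 37.09°
37.09° ≤ 2α = 43.60°  →  valid

δ = 37.09°, valid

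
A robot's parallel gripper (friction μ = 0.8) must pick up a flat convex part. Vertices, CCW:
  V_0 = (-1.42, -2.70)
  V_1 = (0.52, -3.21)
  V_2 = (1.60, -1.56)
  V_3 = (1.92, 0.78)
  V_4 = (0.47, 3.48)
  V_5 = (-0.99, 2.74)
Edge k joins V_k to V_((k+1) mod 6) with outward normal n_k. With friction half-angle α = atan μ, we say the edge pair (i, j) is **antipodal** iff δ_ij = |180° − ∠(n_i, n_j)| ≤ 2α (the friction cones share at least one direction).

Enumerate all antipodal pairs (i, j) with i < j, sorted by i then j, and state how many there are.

α = atan 0.8 = 38.66°;  2α = 77.32°
n_0 = (-0.2542, -0.9671)
n_1 = (+0.8367, -0.5477)
n_2 = (+0.9908, -0.1355)
n_3 = (+0.8810, +0.4731)
n_4 = (-0.4521, +0.8920)
n_5 = (-0.9969, +0.0788)
  (0,1): δ = 108.48°  ·
  (0,2): δ = 83.06°  ·
  (0,3): δ = 47.03°  ✓
  (0,4): δ = 41.61°  ✓
  (0,5): δ = 100.21°  ·
  (1,2): δ = 154.58°  ·
  (1,3): δ = 118.56°  ·
  (1,4): δ = 29.92°  ✓
  (1,5): δ = 28.69°  ✓
  (2,3): δ = 143.98°  ·
  (2,4): δ = 55.33°  ✓
  (2,5): δ = 3.27°  ✓
  (3,4): δ = 91.36°  ·
  (3,5): δ = 32.76°  ✓
  (4,5): δ = 121.40°  ·
antipodal pairs: 7

count = 7; pairs: (0,3), (0,4), (1,4), (1,5), (2,4), (2,5), (3,5)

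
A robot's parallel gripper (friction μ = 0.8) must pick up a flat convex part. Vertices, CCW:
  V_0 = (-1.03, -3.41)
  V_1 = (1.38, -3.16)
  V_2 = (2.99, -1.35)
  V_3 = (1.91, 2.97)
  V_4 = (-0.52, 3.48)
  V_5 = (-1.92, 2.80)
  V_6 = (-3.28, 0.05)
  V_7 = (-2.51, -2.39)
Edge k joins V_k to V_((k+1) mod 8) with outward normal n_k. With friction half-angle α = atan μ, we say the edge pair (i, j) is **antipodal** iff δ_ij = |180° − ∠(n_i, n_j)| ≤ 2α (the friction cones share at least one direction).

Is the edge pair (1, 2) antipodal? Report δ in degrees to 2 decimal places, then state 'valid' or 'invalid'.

α = atan 0.8 = 38.66°;  2α = 77.32°
edge 1: e_1 = (+1.61, +1.81);  n_1 = (+0.7472, -0.6646)
edge 2: e_2 = (-1.08, +4.32);  n_2 = (+0.9701, +0.2425)
∠(n_1, n_2) = 55.69°
δ = |180° − 55.69°| = 124.31°
124.31° > 2α = 77.32°  →  invalid

δ = 124.31°, invalid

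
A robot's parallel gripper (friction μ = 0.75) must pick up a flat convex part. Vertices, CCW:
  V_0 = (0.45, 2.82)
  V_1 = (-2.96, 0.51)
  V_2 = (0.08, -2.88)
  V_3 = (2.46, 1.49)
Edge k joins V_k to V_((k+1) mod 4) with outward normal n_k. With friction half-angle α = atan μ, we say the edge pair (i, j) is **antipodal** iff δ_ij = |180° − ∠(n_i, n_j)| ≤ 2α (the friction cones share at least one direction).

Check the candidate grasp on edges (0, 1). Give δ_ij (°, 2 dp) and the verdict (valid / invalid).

α = atan 0.75 = 36.87°;  2α = 73.74°
edge 0: e_0 = (-3.41, -2.31);  n_0 = (-0.5608, +0.8279)
edge 1: e_1 = (+3.04, -3.39);  n_1 = (-0.7445, -0.6676)
∠(n_0, n_1) = 97.77°
δ = |180° − 97.77°| = 82.23°
82.23° > 2α = 73.74°  →  invalid

δ = 82.23°, invalid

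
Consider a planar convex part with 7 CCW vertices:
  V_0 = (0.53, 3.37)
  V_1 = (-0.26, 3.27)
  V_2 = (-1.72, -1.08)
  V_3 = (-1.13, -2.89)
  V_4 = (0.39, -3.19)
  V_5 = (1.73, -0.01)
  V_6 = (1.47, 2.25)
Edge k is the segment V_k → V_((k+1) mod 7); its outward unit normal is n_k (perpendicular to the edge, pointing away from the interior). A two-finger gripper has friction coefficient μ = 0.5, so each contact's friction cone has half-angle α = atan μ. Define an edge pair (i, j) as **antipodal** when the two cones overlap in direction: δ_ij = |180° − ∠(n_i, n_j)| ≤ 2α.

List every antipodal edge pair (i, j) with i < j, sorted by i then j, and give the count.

α = atan 0.5 = 26.57°;  2α = 53.13°
n_0 = (-0.1256, +0.9921)
n_1 = (-0.9480, +0.3182)
n_2 = (-0.9508, -0.3099)
n_3 = (-0.1936, -0.9811)
n_4 = (+0.9215, -0.3883)
n_5 = (+0.9934, +0.1143)
n_6 = (+0.7660, +0.6429)
  (0,1): δ = 115.77°  ·
  (0,2): δ = 79.16°  ·
  (0,3): δ = 18.38°  ✓
  (0,4): δ = 59.94°  ·
  (0,5): δ = 89.35°  ·
  (0,6): δ = 122.79°  ·
  (1,2): δ = 143.39°  ·
  (1,3): δ = 82.61°  ·
  (1,4): δ = 4.30°  ✓
  (1,5): δ = 25.12°  ✓
  (1,6): δ = 58.56°  ·
  (2,3): δ = 119.22°  ·
  (2,4): δ = 40.90°  ✓
  (2,5): δ = 11.49°  ✓
  (2,6): δ = 21.95°  ✓
  (3,4): δ = 101.68°  ·
  (3,5): δ = 72.27°  ·
  (3,6): δ = 38.83°  ✓
  (4,5): δ = 150.59°  ·
  (4,6): δ = 117.14°  ·
  (5,6): δ = 146.56°  ·
antipodal pairs: 7

count = 7; pairs: (0,3), (1,4), (1,5), (2,4), (2,5), (2,6), (3,6)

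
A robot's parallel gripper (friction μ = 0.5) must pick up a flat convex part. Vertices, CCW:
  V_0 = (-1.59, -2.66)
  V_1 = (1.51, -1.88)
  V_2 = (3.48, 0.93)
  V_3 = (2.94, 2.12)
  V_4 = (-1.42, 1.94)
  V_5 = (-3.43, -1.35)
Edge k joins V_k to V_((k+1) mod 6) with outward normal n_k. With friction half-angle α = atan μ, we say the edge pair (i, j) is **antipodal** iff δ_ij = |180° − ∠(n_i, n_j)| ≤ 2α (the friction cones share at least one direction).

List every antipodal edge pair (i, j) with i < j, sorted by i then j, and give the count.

count = 6; pairs: (0,3), (0,4), (1,3), (1,4), (2,5), (3,5)

α = atan 0.5 = 26.57°;  2α = 53.13°
n_0 = (+0.2440, -0.9698)
n_1 = (+0.8188, -0.5740)
n_2 = (+0.9106, +0.4132)
n_3 = (-0.0412, +0.9991)
n_4 = (-0.8533, +0.5213)
n_5 = (-0.5800, -0.8146)
  (0,1): δ = 139.16°  ·
  (0,2): δ = 79.72°  ·
  (0,3): δ = 11.76°  ✓
  (0,4): δ = 44.45°  ✓
  (0,5): δ = 130.43°  ·
  (1,2): δ = 120.56°  ·
  (1,3): δ = 52.60°  ✓
  (1,4): δ = 3.61°  ✓
  (1,5): δ = 89.58°  ·
  (2,3): δ = 112.04°  ·
  (2,4): δ = 55.83°  ·
  (2,5): δ = 30.14°  ✓
  (3,4): δ = 123.79°  ·
  (3,5): δ = 37.81°  ✓
  (4,5): δ = 94.03°  ·
antipodal pairs: 6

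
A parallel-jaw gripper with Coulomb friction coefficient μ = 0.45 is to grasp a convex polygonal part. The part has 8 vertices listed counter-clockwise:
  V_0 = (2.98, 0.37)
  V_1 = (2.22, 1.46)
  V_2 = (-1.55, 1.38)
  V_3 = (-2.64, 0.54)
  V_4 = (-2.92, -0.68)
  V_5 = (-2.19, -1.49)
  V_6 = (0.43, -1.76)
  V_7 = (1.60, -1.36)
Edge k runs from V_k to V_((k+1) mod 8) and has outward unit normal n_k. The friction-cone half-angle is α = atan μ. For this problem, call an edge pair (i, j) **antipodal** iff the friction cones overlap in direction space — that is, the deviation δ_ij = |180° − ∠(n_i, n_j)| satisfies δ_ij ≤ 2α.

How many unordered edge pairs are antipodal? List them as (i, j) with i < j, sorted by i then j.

count = 8; pairs: (0,3), (0,4), (1,5), (1,6), (2,5), (2,6), (2,7), (3,7)

α = atan 0.45 = 24.23°;  2α = 48.46°
n_0 = (+0.8203, +0.5719)
n_1 = (-0.0212, +0.9998)
n_2 = (-0.6104, +0.7921)
n_3 = (-0.9747, +0.2237)
n_4 = (-0.7428, -0.6695)
n_5 = (-0.1025, -0.9947)
n_6 = (+0.3235, -0.9462)
n_7 = (+0.7817, -0.6236)
  (0,1): δ = 123.67°  ·
  (0,2): δ = 87.27°  ·
  (0,3): δ = 47.81°  ✓
  (0,4): δ = 7.14°  ✓
  (0,5): δ = 49.23°  ·
  (0,6): δ = 73.99°  ·
  (0,7): δ = 106.54°  ·
  (1,2): δ = 143.60°  ·
  (1,3): δ = 104.14°  ·
  (1,4): δ = 49.19°  ·
  (1,5): δ = 7.10°  ✓
  (1,6): δ = 17.66°  ✓
  (1,7): δ = 50.21°  ·
  (2,3): δ = 140.55°  ·
  (2,4): δ = 85.59°  ·
  (2,5): δ = 43.50°  ✓
  (2,6): δ = 18.74°  ✓
  (2,7): δ = 13.80°  ✓
  (3,4): δ = 125.05°  ·
  (3,5): δ = 82.96°  ·
  (3,6): δ = 58.20°  ·
  (3,7): δ = 25.65°  ✓
  (4,5): δ = 137.91°  ·
  (4,6): δ = 113.15°  ·
  (4,7): δ = 80.61°  ·
  (5,6): δ = 155.24°  ·
  (5,7): δ = 122.70°  ·
  (6,7): δ = 147.45°  ·
antipodal pairs: 8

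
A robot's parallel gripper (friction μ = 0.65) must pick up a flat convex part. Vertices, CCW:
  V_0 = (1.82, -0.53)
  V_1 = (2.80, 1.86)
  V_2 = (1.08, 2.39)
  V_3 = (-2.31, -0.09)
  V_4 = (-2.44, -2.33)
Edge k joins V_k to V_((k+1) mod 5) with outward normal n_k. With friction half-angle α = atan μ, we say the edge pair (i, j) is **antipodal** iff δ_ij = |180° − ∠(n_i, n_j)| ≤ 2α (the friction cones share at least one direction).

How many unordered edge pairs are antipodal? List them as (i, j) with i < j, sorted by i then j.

count = 5; pairs: (0,2), (0,3), (1,4), (2,4), (3,4)

α = atan 0.65 = 33.02°;  2α = 66.05°
n_0 = (+0.9252, -0.3794)
n_1 = (+0.2945, +0.9557)
n_2 = (-0.5904, +0.8071)
n_3 = (-0.9983, +0.0579)
n_4 = (+0.3892, -0.9211)
  (0,1): δ = 84.83°  ·
  (0,2): δ = 31.52°  ✓
  (0,3): δ = 18.97°  ✓
  (0,4): δ = 135.20°  ·
  (1,2): δ = 126.69°  ·
  (1,3): δ = 76.20°  ·
  (1,4): δ = 40.03°  ✓
  (2,3): δ = 129.51°  ·
  (2,4): δ = 13.28°  ✓
  (3,4): δ = 63.77°  ✓
antipodal pairs: 5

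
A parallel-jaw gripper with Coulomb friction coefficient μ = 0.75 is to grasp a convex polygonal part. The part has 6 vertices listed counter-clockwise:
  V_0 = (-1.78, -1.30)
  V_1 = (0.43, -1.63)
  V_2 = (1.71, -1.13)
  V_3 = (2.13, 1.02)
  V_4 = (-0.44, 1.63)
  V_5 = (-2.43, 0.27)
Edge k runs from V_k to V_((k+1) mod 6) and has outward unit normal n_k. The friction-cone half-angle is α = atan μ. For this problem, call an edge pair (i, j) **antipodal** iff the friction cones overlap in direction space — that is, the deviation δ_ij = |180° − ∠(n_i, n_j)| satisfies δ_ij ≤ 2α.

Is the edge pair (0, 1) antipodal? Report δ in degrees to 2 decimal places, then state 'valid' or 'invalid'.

α = atan 0.75 = 36.87°;  2α = 73.74°
edge 0: e_0 = (+2.21, -0.33);  n_0 = (-0.1477, -0.9890)
edge 1: e_1 = (+1.28, +0.50);  n_1 = (+0.3639, -0.9315)
∠(n_0, n_1) = 29.83°
δ = |180° − 29.83°| = 150.17°
150.17° > 2α = 73.74°  →  invalid

δ = 150.17°, invalid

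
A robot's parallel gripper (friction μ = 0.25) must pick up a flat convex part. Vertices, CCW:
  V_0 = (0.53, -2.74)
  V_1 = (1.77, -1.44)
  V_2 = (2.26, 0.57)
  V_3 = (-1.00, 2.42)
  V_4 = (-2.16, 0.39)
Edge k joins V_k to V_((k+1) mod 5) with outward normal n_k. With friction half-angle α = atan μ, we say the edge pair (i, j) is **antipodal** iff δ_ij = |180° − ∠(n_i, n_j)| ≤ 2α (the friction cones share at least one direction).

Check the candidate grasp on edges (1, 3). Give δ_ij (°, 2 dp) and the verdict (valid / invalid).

α = atan 0.25 = 14.04°;  2α = 28.07°
edge 1: e_1 = (+0.49, +2.01);  n_1 = (+0.9715, -0.2368)
edge 3: e_3 = (-1.16, -2.03);  n_3 = (-0.8682, +0.4961)
∠(n_1, n_3) = 163.96°
δ = |180° − 163.96°| = 16.04°
16.04° ≤ 2α = 28.07°  →  valid

δ = 16.04°, valid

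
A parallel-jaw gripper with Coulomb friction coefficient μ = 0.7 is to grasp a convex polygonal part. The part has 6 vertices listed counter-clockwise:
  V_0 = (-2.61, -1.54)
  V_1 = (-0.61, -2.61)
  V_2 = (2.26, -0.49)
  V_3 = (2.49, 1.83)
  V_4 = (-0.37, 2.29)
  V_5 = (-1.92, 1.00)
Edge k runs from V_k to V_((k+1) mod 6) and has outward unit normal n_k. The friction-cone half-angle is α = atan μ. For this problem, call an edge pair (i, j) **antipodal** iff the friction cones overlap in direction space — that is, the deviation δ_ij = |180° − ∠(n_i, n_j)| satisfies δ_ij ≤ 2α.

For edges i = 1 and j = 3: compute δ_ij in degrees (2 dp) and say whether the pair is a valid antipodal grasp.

α = atan 0.7 = 34.99°;  2α = 69.98°
edge 1: e_1 = (+2.87, +2.12);  n_1 = (+0.5942, -0.8044)
edge 3: e_3 = (-2.86, +0.46);  n_3 = (+0.1588, +0.9873)
∠(n_1, n_3) = 134.41°
δ = |180° − 134.41°| = 45.59°
45.59° ≤ 2α = 69.98°  →  valid

δ = 45.59°, valid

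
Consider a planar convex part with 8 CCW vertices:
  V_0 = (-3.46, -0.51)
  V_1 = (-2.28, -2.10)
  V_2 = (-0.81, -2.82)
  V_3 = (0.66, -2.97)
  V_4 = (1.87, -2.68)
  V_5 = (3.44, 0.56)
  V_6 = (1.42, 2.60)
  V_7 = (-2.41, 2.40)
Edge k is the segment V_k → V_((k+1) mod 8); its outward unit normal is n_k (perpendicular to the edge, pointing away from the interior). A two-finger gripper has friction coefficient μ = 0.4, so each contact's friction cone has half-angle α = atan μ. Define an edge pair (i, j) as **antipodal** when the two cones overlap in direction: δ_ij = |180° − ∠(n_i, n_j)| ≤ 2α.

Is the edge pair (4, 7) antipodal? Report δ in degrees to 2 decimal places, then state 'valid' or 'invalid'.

δ = 6.01°, valid

α = atan 0.4 = 21.80°;  2α = 43.60°
edge 4: e_4 = (+1.57, +3.24);  n_4 = (+0.8999, -0.4361)
edge 7: e_7 = (-1.05, -2.91);  n_7 = (-0.9406, +0.3394)
∠(n_4, n_7) = 173.99°
δ = |180° − 173.99°| = 6.01°
6.01° ≤ 2α = 43.60°  →  valid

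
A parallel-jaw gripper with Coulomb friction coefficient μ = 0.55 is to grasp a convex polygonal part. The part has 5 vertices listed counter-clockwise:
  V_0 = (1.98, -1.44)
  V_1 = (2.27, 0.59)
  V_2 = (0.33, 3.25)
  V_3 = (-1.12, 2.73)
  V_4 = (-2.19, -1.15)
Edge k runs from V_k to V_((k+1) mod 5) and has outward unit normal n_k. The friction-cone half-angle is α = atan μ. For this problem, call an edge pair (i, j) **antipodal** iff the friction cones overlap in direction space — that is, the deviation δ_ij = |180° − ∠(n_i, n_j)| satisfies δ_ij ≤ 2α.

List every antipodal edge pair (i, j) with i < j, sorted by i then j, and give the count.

α = atan 0.55 = 28.81°;  2α = 57.62°
n_0 = (+0.9899, -0.1414)
n_1 = (+0.8079, +0.5893)
n_2 = (-0.3376, +0.9413)
n_3 = (-0.9640, +0.2658)
n_4 = (-0.0694, -0.9976)
  (0,1): δ = 135.77°  ·
  (0,2): δ = 62.14°  ·
  (0,3): δ = 7.29°  ✓
  (0,4): δ = 94.15°  ·
  (1,2): δ = 106.38°  ·
  (1,3): δ = 51.52°  ✓
  (1,4): δ = 49.92°  ✓
  (2,3): δ = 125.15°  ·
  (2,4): δ = 23.71°  ✓
  (3,4): δ = 78.56°  ·
antipodal pairs: 4

count = 4; pairs: (0,3), (1,3), (1,4), (2,4)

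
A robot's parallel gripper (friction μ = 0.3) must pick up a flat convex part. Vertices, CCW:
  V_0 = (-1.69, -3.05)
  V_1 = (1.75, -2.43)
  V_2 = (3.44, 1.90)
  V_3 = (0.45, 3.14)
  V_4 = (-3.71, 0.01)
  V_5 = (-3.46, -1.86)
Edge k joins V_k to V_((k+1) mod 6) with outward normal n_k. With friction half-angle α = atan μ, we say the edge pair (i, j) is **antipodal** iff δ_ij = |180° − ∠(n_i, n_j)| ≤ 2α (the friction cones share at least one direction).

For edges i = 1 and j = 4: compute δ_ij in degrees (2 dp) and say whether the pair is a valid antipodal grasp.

δ = 28.94°, valid

α = atan 0.3 = 16.70°;  2α = 33.40°
edge 1: e_1 = (+1.69, +4.33);  n_1 = (+0.9316, -0.3636)
edge 4: e_4 = (+0.25, -1.87);  n_4 = (-0.9912, -0.1325)
∠(n_1, n_4) = 151.06°
δ = |180° − 151.06°| = 28.94°
28.94° ≤ 2α = 33.40°  →  valid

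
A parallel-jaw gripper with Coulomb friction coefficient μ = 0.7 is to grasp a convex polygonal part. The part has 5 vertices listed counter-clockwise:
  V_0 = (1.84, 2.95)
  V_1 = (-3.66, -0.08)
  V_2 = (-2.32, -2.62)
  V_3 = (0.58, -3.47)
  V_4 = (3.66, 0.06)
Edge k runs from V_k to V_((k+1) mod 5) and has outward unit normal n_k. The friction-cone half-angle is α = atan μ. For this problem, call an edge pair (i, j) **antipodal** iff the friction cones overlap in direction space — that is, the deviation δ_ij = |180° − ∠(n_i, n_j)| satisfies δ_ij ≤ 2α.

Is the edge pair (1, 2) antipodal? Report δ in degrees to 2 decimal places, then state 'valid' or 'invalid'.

α = atan 0.7 = 34.99°;  2α = 69.98°
edge 1: e_1 = (+1.34, -2.54);  n_1 = (-0.8845, -0.4666)
edge 2: e_2 = (+2.90, -0.85);  n_2 = (-0.2813, -0.9596)
∠(n_1, n_2) = 45.85°
δ = |180° − 45.85°| = 134.15°
134.15° > 2α = 69.98°  →  invalid

δ = 134.15°, invalid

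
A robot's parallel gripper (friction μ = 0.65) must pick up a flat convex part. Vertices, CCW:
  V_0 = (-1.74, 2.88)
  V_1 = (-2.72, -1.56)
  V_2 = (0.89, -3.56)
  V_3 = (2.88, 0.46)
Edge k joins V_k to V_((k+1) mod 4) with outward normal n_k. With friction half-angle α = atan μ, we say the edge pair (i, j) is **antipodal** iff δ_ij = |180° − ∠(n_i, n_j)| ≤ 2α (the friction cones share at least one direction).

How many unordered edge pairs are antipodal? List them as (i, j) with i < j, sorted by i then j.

count = 2; pairs: (0,2), (1,3)

α = atan 0.65 = 33.02°;  2α = 66.05°
n_0 = (-0.9765, +0.2155)
n_1 = (-0.4846, -0.8747)
n_2 = (+0.8962, -0.4436)
n_3 = (+0.4640, +0.8858)
  (0,1): δ = 106.54°  ·
  (0,2): δ = 13.89°  ✓
  (0,3): δ = 74.80°  ·
  (1,2): δ = 87.35°  ·
  (1,3): δ = 1.34°  ✓
  (2,3): δ = 91.31°  ·
antipodal pairs: 2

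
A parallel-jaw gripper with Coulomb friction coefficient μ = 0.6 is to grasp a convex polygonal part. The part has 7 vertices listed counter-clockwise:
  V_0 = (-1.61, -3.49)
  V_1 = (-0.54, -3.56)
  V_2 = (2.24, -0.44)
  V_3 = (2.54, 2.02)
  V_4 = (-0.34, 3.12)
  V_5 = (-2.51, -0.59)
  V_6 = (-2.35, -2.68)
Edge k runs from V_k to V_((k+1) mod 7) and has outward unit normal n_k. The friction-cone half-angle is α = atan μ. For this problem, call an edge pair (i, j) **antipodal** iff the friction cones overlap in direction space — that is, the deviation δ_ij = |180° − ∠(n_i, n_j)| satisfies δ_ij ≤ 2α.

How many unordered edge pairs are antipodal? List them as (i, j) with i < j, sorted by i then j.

count = 7; pairs: (0,3), (1,4), (1,5), (2,4), (2,5), (2,6), (3,6)

α = atan 0.6 = 30.96°;  2α = 61.93°
n_0 = (-0.0653, -0.9979)
n_1 = (+0.7466, -0.6653)
n_2 = (+0.9926, -0.1211)
n_3 = (+0.3568, +0.9342)
n_4 = (-0.8632, +0.5049)
n_5 = (-0.9971, -0.0763)
n_6 = (-0.7383, -0.6745)
  (0,1): δ = 127.96°  ·
  (0,2): δ = 93.21°  ·
  (0,3): δ = 17.16°  ✓
  (0,4): δ = 63.42°  ·
  (0,5): δ = 98.12°  ·
  (0,6): δ = 136.16°  ·
  (1,2): δ = 145.25°  ·
  (1,3): δ = 69.20°  ·
  (1,4): δ = 11.38°  ✓
  (1,5): δ = 46.08°  ✓
  (1,6): δ = 84.12°  ·
  (2,3): δ = 103.95°  ·
  (2,4): δ = 23.37°  ✓
  (2,5): δ = 11.33°  ✓
  (2,6): δ = 49.37°  ✓
  (3,4): δ = 99.42°  ·
  (3,5): δ = 64.72°  ·
  (3,6): δ = 26.68°  ✓
  (4,5): δ = 145.30°  ·
  (4,6): δ = 107.26°  ·
  (5,6): δ = 141.96°  ·
antipodal pairs: 7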